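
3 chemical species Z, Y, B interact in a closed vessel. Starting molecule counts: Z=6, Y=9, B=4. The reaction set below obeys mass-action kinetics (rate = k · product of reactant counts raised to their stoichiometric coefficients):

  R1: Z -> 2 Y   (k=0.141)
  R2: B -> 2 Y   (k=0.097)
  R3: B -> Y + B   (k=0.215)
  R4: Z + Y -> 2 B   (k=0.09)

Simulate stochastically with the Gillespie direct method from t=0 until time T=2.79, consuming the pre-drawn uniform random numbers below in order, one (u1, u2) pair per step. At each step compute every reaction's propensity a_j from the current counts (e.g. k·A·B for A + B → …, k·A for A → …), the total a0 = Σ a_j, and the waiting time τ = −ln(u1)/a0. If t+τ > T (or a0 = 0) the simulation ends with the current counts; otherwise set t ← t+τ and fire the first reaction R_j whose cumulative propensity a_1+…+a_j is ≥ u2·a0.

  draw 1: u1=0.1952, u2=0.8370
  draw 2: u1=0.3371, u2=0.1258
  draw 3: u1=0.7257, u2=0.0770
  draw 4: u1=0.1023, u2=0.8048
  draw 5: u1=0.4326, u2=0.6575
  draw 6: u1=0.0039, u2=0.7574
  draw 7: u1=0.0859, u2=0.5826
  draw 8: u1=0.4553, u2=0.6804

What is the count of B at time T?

B at T = 11

t=0.000: Z=6 Y=9 B=4
Draw 1: a1=0.846, a2=0.388, a3=0.860, a4=4.860, a0=6.954; τ=−ln(0.1952)/6.954=0.235 → t=0.235; u2·a0=0.8370·6.954=5.820; a1+…+a3=2.094 < 5.820 ≤ a1+…+a4=6.954 → R4 fires; Z=5 Y=8 B=6
Draw 2: a1=0.705, a2=0.582, a3=1.290, a4=3.600, a0=6.177; τ=−ln(0.3371)/6.177=0.176 → t=0.411; u2·a0=0.1258·6.177=0.777; a1=0.705 < 0.777 ≤ a1+a2=1.287 → R2 fires; Z=5 Y=10 B=5
Draw 3: a1=0.705, a2=0.485, a3=1.075, a4=4.500, a0=6.765; τ=−ln(0.7257)/6.765=0.047 → t=0.458; u2·a0=0.0770·6.765=0.521 ≤ a1=0.705 → R1 fires; Z=4 Y=12 B=5
Draw 4: a1=0.564, a2=0.485, a3=1.075, a4=4.320, a0=6.444; τ=−ln(0.1023)/6.444=0.354 → t=0.812; u2·a0=0.8048·6.444=5.186; a1+…+a3=2.124 < 5.186 ≤ a1+…+a4=6.444 → R4 fires; Z=3 Y=11 B=7
Draw 5: a1=0.423, a2=0.679, a3=1.505, a4=2.970, a0=5.577; τ=−ln(0.4326)/5.577=0.150 → t=0.962; u2·a0=0.6575·5.577=3.667; a1+…+a3=2.607 < 3.667 ≤ a1+…+a4=5.577 → R4 fires; Z=2 Y=10 B=9
Draw 6: a1=0.282, a2=0.873, a3=1.935, a4=1.800, a0=4.890; τ=−ln(0.0039)/4.890=1.134 → t=2.097; u2·a0=0.7574·4.890=3.704; a1+…+a3=3.090 < 3.704 ≤ a1+…+a4=4.890 → R4 fires; Z=1 Y=9 B=11
Draw 7: a1=0.141, a2=1.067, a3=2.365, a4=0.810, a0=4.383; τ=−ln(0.0859)/4.383=0.560 → t=2.657; u2·a0=0.5826·4.383=2.554; a1+a2=1.208 < 2.554 ≤ a1+…+a3=3.573 → R3 fires; Z=1 Y=10 B=11
Draw 8: a1=0.141, a2=1.067, a3=2.365, a4=0.900, a0=4.473; τ=−ln(0.4553)/4.473=0.176 → t=2.833 > T=2.79: stop.
Read off B at T=2.79: 11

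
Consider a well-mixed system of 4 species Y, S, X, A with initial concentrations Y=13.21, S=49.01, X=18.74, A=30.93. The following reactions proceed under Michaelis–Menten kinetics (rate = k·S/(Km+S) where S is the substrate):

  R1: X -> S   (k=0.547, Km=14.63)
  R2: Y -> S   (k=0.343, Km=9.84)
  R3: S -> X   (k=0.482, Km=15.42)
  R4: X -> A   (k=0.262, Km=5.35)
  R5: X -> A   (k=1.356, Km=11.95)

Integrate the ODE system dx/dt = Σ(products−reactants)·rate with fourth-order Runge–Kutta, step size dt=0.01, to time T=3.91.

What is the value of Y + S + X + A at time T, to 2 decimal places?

Value at T = 111.89

Check how each reaction changes W = Y + S + X + A (weight of products minus weight of reactants):
R1: X -> S: (1·1) − (1·1) = 1 − 1 = 0
R2: Y -> S: (1·1) − (1·1) = 1 − 1 = 0
R3: S -> X: (1·1) − (1·1) = 1 − 1 = 0
R4: X -> A: (1·1) − (1·1) = 1 − 1 = 0
R5: X -> A: (1·1) − (1·1) = 1 − 1 = 0
Every reaction leaves W unchanged, so W is conserved and no simulation is needed: W(T) = W(0) = 13.21 + 49.01 + 18.74 + 30.93 = 111.89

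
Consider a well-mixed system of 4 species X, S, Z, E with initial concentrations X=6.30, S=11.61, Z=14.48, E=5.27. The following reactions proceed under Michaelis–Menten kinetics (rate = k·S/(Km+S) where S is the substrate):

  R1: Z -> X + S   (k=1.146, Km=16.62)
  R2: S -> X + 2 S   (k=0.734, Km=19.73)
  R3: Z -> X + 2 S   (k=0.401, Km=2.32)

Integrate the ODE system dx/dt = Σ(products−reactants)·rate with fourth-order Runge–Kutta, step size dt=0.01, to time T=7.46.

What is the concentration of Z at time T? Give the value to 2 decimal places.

RK4 with dt=0.01: 746 steps to T=7.46. Trajectory (selected grid times):
t=0.00: X=6.30 S=11.61 Z=14.48 E=5.27
t=0.83: X=7.26 S=12.85 Z=13.76 E=5.27
t=1.66: X=8.21 S=14.09 Z=13.05 E=5.27
t=2.49: X=9.16 S=15.33 Z=12.36 E=5.27
t=3.32: X=10.12 S=16.55 Z=11.68 E=5.27
t=4.14: X=11.05 S=17.76 Z=11.02 E=5.27
t=4.97: X=11.99 S=18.98 Z=10.38 E=5.27
t=5.80: X=12.92 S=20.18 Z=9.75 E=5.27
t=6.63: X=13.85 S=21.37 Z=9.14 E=5.27
t=7.46: X=14.76 S=22.55 Z=8.54 E=5.27
Read off Z at T=7.46: 8.54

Z at T = 8.54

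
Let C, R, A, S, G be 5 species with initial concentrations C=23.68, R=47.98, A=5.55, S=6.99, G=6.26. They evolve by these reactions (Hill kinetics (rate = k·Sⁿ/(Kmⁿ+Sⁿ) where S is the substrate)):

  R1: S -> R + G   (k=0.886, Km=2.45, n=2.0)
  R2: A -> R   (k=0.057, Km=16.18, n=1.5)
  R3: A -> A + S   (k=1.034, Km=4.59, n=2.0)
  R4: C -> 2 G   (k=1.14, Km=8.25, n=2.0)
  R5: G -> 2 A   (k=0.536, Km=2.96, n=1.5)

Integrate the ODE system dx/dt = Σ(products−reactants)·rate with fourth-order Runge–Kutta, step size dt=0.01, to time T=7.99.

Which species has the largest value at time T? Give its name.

Dominant species at T: R

RK4 with dt=0.01: 799 steps to T=7.99. Trajectory (selected grid times):
t=0.00: C=23.68 R=47.98 A=5.55 S=6.99 G=6.26
t=0.89: C=22.78 R=48.69 A=6.30 S=6.86 G=8.38
t=1.78: C=21.89 R=49.40 A=7.10 S=6.79 G=10.46
t=2.66: C=21.01 R=50.10 A=7.92 S=6.76 G=12.48
t=3.55: C=20.14 R=50.81 A=8.77 S=6.77 G=14.50
t=4.44: C=19.28 R=51.52 A=9.64 S=6.81 G=16.48
t=5.33: C=18.42 R=52.24 A=10.51 S=6.87 G=18.44
t=6.21: C=17.59 R=52.95 A=11.38 S=6.96 G=20.34
t=7.10: C=16.77 R=53.67 A=12.27 S=7.05 G=22.24
t=7.99: C=15.96 R=54.40 A=13.16 S=7.16 G=24.11
At T=7.99: C=15.96 R=54.40 A=13.16 S=7.16 G=24.11; the largest is R.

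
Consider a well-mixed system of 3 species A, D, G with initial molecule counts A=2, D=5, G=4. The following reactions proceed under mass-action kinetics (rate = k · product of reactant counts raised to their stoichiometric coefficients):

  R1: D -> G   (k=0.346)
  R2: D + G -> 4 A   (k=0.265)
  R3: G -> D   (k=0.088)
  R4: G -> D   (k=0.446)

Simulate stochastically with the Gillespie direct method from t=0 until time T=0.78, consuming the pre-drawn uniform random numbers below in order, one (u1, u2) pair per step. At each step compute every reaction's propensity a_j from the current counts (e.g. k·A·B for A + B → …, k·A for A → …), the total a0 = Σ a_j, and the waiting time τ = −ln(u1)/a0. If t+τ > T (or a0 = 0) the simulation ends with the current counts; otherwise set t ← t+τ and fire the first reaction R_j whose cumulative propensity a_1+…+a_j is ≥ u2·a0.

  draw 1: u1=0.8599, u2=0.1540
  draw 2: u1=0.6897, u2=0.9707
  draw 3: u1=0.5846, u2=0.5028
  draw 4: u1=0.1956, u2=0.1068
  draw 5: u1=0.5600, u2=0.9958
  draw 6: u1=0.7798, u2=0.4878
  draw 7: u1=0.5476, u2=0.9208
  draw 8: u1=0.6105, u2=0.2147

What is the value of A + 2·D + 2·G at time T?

Value at T = 20

Check how each reaction changes W = A + 2·D + 2·G (weight of products minus weight of reactants):
R1: D -> G: (2·1) − (2·1) = 2 − 2 = 0
R2: D + G -> 4 A: (1·4) − (2·1 + 2·1) = 4 − 4 = 0
R3: G -> D: (2·1) − (2·1) = 2 − 2 = 0
R4: G -> D: (2·1) − (2·1) = 2 − 2 = 0
Every reaction leaves W unchanged, so W is conserved and no simulation is needed: W(T) = W(0) = 2 + 2·5 + 2·4 = 20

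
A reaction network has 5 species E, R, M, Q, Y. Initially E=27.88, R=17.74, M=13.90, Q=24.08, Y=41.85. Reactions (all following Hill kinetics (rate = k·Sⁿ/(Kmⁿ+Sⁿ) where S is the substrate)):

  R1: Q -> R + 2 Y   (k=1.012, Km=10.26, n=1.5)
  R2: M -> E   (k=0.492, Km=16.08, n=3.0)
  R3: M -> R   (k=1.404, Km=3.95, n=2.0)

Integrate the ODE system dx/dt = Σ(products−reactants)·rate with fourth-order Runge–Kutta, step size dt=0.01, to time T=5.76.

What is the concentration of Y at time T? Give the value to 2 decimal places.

Y at T = 50.66

RK4 with dt=0.01: 576 steps to T=5.76. Trajectory (selected grid times):
t=0.00: E=27.88 R=17.74 M=13.90 Q=24.08 Y=41.85
t=0.64: E=28.00 R=19.07 M=12.96 Q=23.58 Y=42.86
t=1.28: E=28.10 R=20.39 M=12.04 Q=23.07 Y=43.86
t=1.92: E=28.18 R=21.69 M=11.15 Q=22.58 Y=44.86
t=2.56: E=28.25 R=22.98 M=10.29 Q=22.08 Y=45.85
t=3.20: E=28.31 R=24.24 M=9.45 Q=21.59 Y=46.83
t=3.84: E=28.36 R=25.48 M=8.65 Q=21.11 Y=47.80
t=4.48: E=28.40 R=26.69 M=7.88 Q=20.62 Y=48.76
t=5.12: E=28.43 R=27.88 M=7.15 Q=20.15 Y=49.71
t=5.76: E=28.45 R=29.02 M=6.46 Q=19.67 Y=50.66
Read off Y at T=5.76: 50.66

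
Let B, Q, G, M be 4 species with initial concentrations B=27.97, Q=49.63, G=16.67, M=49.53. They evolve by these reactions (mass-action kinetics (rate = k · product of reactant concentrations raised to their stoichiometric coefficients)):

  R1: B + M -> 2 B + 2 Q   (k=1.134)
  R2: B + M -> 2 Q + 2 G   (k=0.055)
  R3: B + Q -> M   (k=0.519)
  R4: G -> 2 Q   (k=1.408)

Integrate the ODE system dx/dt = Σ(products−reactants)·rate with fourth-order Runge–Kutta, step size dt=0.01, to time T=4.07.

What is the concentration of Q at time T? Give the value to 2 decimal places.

Q at T = 238.07

RK4 with dt=0.01: 407 steps to T=4.07. Trajectory (selected grid times):
t=0.00: B=27.97 Q=49.63 G=16.67 M=49.53
t=0.45: B=0.00 Q=205.33 G=16.47 M=64.23
t=0.90: B=0.00 Q=220.79 G=8.74 M=64.23
t=1.36: B=0.00 Q=229.12 G=4.57 M=64.23
t=1.81: B=0.00 Q=233.42 G=2.43 M=64.23
t=2.26: B=0.00 Q=235.69 G=1.29 M=64.23
t=2.71: B=0.00 Q=236.90 G=0.68 M=64.23
t=3.17: B=0.00 Q=237.55 G=0.36 M=64.23
t=3.62: B=0.00 Q=237.89 G=0.19 M=64.23
t=4.07: B=0.00 Q=238.07 G=0.10 M=64.23
Read off Q at T=4.07: 238.07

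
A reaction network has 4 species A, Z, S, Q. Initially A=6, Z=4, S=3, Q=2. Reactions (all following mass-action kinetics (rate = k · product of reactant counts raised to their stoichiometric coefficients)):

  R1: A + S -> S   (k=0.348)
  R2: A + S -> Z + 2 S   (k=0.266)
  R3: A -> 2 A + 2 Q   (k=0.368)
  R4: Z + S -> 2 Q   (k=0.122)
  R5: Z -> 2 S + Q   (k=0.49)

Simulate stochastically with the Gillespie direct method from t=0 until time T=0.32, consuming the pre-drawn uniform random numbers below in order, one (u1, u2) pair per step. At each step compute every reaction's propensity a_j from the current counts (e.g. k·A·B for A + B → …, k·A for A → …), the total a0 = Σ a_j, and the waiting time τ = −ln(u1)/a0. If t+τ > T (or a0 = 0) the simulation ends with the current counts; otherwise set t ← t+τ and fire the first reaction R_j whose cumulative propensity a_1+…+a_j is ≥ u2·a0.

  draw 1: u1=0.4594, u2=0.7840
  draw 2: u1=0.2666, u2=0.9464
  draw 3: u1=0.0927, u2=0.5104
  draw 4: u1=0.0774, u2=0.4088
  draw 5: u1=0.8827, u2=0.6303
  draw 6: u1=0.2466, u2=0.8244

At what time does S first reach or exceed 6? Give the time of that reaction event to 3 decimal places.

t=0.000: A=6 Z=4 S=3 Q=2
Draw 1: a1=6.264, a2=4.788, a3=2.208, a4=1.464, a5=1.960, a0=16.684; τ=−ln(0.4594)/16.684=0.047 → t=0.047; u2·a0=0.7840·16.684=13.080; a1+a2=11.052 < 13.080 ≤ a1+…+a3=13.260 → R3 fires; A=7 Z=4 S=3 Q=4
Draw 2: a1=7.308, a2=5.586, a3=2.576, a4=1.464, a5=1.960, a0=18.894; τ=−ln(0.2666)/18.894=0.070 → t=0.117; u2·a0=0.9464·18.894=17.881; a1+…+a4=16.934 < 17.881 ≤ a1+…+a5=18.894 → R5 fires; A=7 Z=3 S=5 Q=5
Draw 3: a1=12.180, a2=9.310, a3=2.576, a4=1.830, a5=1.470, a0=27.366; τ=−ln(0.0927)/27.366=0.087 → t=0.204; u2·a0=0.5104·27.366=13.968; a1=12.180 < 13.968 ≤ a1+a2=21.490 → R2 fires; A=6 Z=4 S=6 Q=5
Draw 4: a1=12.528, a2=9.576, a3=2.208, a4=2.928, a5=1.960, a0=29.200; τ=−ln(0.0774)/29.200=0.088 → t=0.291; u2·a0=0.4088·29.200=11.937 ≤ a1=12.528 → R1 fires; A=5 Z=4 S=6 Q=5
Draw 5: a1=10.440, a2=7.980, a3=1.840, a4=2.928, a5=1.960, a0=25.148; τ=−ln(0.8827)/25.148=0.005 → t=0.296; u2·a0=0.6303·25.148=15.851; a1=10.440 < 15.851 ≤ a1+a2=18.420 → R2 fires; A=4 Z=5 S=7 Q=5
Draw 6: a1=9.744, a2=7.448, a3=1.472, a4=4.270, a5=2.450, a0=25.384; τ=−ln(0.2466)/25.384=0.055 → t=0.351 > T=0.32: stop.
S first becomes ≥ 6 when it reaches 6 at the event at t=0.204.

Threshold first reached at t = 0.204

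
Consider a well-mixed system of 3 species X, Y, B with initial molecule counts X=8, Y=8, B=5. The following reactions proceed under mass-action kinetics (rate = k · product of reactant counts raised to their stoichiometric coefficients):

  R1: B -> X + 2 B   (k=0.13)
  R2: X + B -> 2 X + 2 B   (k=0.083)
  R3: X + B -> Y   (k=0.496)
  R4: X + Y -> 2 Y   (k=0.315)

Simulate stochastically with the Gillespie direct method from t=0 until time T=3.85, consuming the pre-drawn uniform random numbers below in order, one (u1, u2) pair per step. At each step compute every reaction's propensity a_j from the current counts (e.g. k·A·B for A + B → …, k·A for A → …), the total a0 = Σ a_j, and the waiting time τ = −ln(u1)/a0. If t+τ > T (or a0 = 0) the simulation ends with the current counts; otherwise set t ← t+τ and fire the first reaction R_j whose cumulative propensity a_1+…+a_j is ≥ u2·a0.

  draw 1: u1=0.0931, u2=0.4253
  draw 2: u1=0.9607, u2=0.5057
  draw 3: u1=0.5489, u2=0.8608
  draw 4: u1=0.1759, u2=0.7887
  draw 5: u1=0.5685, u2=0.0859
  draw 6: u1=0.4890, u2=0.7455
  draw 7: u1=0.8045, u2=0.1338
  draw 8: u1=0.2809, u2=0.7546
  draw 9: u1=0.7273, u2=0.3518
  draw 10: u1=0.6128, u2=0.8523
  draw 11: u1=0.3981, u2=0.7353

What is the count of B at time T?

B at T = 3

t=0.000: X=8 Y=8 B=5
Draw 1: a1=0.650, a2=3.320, a3=19.840, a4=20.160, a0=43.970; τ=−ln(0.0931)/43.970=0.054 → t=0.054; u2·a0=0.4253·43.970=18.700; a1+a2=3.970 < 18.700 ≤ a1+…+a3=23.810 → R3 fires; X=7 Y=9 B=4
Draw 2: a1=0.520, a2=2.324, a3=13.888, a4=19.845, a0=36.577; τ=−ln(0.9607)/36.577=0.001 → t=0.055; u2·a0=0.5057·36.577=18.497; a1+…+a3=16.732 < 18.497 ≤ a1+…+a4=36.577 → R4 fires; X=6 Y=10 B=4
Draw 3: a1=0.520, a2=1.992, a3=11.904, a4=18.900, a0=33.316; τ=−ln(0.5489)/33.316=0.018 → t=0.073; u2·a0=0.8608·33.316=28.678; a1+…+a3=14.416 < 28.678 ≤ a1+…+a4=33.316 → R4 fires; X=5 Y=11 B=4
Draw 4: a1=0.520, a2=1.660, a3=9.920, a4=17.325, a0=29.425; τ=−ln(0.1759)/29.425=0.059 → t=0.132; u2·a0=0.7887·29.425=23.207; a1+…+a3=12.100 < 23.207 ≤ a1+…+a4=29.425 → R4 fires; X=4 Y=12 B=4
Draw 5: a1=0.520, a2=1.328, a3=7.936, a4=15.120, a0=24.904; τ=−ln(0.5685)/24.904=0.023 → t=0.155; u2·a0=0.0859·24.904=2.139; a1+a2=1.848 < 2.139 ≤ a1+…+a3=9.784 → R3 fires; X=3 Y=13 B=3
Draw 6: a1=0.390, a2=0.747, a3=4.464, a4=12.285, a0=17.886; τ=−ln(0.4890)/17.886=0.040 → t=0.195; u2·a0=0.7455·17.886=13.334; a1+…+a3=5.601 < 13.334 ≤ a1+…+a4=17.886 → R4 fires; X=2 Y=14 B=3
Draw 7: a1=0.390, a2=0.498, a3=2.976, a4=8.820, a0=12.684; τ=−ln(0.8045)/12.684=0.017 → t=0.212; u2·a0=0.1338·12.684=1.697; a1+a2=0.888 < 1.697 ≤ a1+…+a3=3.864 → R3 fires; X=1 Y=15 B=2
Draw 8: a1=0.260, a2=0.166, a3=0.992, a4=4.725, a0=6.143; τ=−ln(0.2809)/6.143=0.207 → t=0.419; u2·a0=0.7546·6.143=4.636; a1+…+a3=1.418 < 4.636 ≤ a1+…+a4=6.143 → R4 fires; X=0 Y=16 B=2
Draw 9: a1=0.260, a2=0.000, a3=0.000, a4=0.000, a0=0.260; τ=−ln(0.7273)/0.260=1.225 → t=1.643; u2·a0=0.3518·0.260=0.091 ≤ a1=0.260 → R1 fires; X=1 Y=16 B=3
Draw 10: a1=0.390, a2=0.249, a3=1.488, a4=5.040, a0=7.167; τ=−ln(0.6128)/7.167=0.068 → t=1.712; u2·a0=0.8523·7.167=6.108; a1+…+a3=2.127 < 6.108 ≤ a1+…+a4=7.167 → R4 fires; X=0 Y=17 B=3
Draw 11: a1=0.390, a2=0.000, a3=0.000, a4=0.000, a0=0.390; τ=−ln(0.3981)/0.390=2.362 → t=4.073 > T=3.85: stop.
Read off B at T=3.85: 3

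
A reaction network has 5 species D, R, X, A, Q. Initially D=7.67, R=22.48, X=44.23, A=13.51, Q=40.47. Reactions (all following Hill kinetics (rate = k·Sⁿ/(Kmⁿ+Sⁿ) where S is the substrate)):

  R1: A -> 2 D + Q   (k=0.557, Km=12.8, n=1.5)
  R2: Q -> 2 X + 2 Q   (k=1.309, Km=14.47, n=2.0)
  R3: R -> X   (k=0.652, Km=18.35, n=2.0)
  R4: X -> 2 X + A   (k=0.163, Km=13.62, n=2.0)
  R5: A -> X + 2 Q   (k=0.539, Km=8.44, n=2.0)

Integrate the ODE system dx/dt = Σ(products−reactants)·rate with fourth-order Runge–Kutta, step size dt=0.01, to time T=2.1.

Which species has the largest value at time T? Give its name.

Dominant species at T: X

RK4 with dt=0.01: 210 steps to T=2.1. Trajectory (selected grid times):
t=0.00: D=7.67 R=22.48 X=44.23 A=13.51 Q=40.47
t=0.23: D=7.80 R=22.39 X=44.98 A=13.39 Q=40.98
t=0.47: D=7.94 R=22.30 X=45.76 A=13.26 Q=41.51
t=0.70: D=8.07 R=22.21 X=46.51 A=13.14 Q=42.03
t=0.93: D=8.20 R=22.12 X=47.26 A=13.03 Q=42.53
t=1.17: D=8.34 R=22.03 X=48.04 A=12.90 Q=43.07
t=1.40: D=8.47 R=21.94 X=48.79 A=12.79 Q=43.57
t=1.63: D=8.59 R=21.85 X=49.55 A=12.67 Q=44.08
t=1.87: D=8.73 R=21.76 X=50.33 A=12.55 Q=44.61
t=2.10: D=8.85 R=21.67 X=51.08 A=12.44 Q=45.12
At T=2.1: D=8.85 R=21.67 X=51.08 A=12.44 Q=45.12; the largest is X.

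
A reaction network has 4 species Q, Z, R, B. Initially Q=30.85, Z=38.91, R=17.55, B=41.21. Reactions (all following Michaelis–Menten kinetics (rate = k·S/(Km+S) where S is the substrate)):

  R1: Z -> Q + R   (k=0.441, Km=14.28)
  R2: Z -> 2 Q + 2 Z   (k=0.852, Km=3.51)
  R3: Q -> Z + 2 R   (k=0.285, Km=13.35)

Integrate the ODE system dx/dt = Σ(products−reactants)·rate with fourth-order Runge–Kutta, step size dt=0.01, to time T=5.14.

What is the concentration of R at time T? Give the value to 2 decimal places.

RK4 with dt=0.01: 514 steps to T=5.14. Trajectory (selected grid times):
t=0.00: Q=30.85 Z=38.91 R=17.55 B=41.21
t=0.57: Q=31.81 Z=39.29 R=17.96 B=41.21
t=1.14: Q=32.77 Z=39.66 R=18.38 B=41.21
t=1.71: Q=33.73 Z=40.04 R=18.79 B=41.21
t=2.28: Q=34.70 Z=40.42 R=19.21 B=41.21
t=2.86: Q=35.68 Z=40.80 R=19.64 B=41.21
t=3.43: Q=36.64 Z=41.18 R=20.07 B=41.21
t=4.00: Q=37.60 Z=41.56 R=20.49 B=41.21
t=4.57: Q=38.56 Z=41.94 R=20.92 B=41.21
t=5.14: Q=39.53 Z=42.32 R=21.35 B=41.21
Read off R at T=5.14: 21.35

R at T = 21.35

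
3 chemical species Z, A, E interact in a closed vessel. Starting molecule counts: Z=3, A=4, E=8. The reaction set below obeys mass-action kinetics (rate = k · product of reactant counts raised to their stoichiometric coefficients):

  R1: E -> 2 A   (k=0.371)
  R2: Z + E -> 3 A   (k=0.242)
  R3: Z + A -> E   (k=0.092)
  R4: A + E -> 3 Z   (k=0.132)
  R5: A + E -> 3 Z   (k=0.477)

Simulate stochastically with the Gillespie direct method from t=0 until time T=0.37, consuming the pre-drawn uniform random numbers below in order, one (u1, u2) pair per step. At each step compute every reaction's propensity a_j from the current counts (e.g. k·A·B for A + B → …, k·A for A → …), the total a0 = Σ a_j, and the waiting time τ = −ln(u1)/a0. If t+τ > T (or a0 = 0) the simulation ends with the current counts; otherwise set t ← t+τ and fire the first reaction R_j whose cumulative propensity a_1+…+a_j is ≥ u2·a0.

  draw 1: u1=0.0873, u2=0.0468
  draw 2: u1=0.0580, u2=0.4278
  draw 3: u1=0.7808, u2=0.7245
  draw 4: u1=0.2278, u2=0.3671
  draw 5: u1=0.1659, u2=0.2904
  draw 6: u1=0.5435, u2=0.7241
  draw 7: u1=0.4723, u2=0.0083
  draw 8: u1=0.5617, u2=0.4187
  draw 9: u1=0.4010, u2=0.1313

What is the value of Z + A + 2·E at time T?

Value at T = 23

Check how each reaction changes W = Z + A + 2·E (weight of products minus weight of reactants):
R1: E -> 2 A: (1·2) − (2·1) = 2 − 2 = 0
R2: Z + E -> 3 A: (1·3) − (1·1 + 2·1) = 3 − 3 = 0
R3: Z + A -> E: (2·1) − (1·1 + 1·1) = 2 − 2 = 0
R4: A + E -> 3 Z: (1·3) − (1·1 + 2·1) = 3 − 3 = 0
R5: A + E -> 3 Z: (1·3) − (1·1 + 2·1) = 3 − 3 = 0
Every reaction leaves W unchanged, so W is conserved and no simulation is needed: W(T) = W(0) = 3 + 4 + 2·8 = 23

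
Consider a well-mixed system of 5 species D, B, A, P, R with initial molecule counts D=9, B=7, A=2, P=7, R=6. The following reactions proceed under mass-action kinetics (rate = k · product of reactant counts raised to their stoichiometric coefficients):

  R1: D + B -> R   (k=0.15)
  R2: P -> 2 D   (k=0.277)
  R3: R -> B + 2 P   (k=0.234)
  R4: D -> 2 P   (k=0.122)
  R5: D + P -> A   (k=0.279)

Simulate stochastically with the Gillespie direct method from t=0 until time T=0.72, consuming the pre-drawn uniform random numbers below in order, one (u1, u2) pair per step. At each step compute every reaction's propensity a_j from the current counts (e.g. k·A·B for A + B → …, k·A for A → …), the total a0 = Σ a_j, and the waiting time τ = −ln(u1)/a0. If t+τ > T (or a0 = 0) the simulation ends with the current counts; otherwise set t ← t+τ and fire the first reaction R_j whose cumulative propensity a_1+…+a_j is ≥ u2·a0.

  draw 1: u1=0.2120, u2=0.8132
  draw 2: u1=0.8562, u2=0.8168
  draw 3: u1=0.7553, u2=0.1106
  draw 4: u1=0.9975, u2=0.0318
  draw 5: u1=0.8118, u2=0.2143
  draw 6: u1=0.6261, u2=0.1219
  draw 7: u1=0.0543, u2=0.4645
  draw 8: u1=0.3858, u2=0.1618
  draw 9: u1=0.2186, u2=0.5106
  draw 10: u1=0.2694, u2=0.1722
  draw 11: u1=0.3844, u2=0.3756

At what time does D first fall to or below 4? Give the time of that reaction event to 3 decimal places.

Threshold first reached at t = 0.083

t=0.000: D=9 B=7 A=2 P=7 R=6
Draw 1: a1=9.450, a2=1.939, a3=1.404, a4=1.098, a5=17.577, a0=31.468; τ=−ln(0.2120)/31.468=0.049 → t=0.049; u2·a0=0.8132·31.468=25.590; a1+…+a4=13.891 < 25.590 ≤ a1+…+a5=31.468 → R5 fires; D=8 B=7 A=3 P=6 R=6
Draw 2: a1=8.400, a2=1.662, a3=1.404, a4=0.976, a5=13.392, a0=25.834; τ=−ln(0.8562)/25.834=0.006 → t=0.055; u2·a0=0.8168·25.834=21.101; a1+…+a4=12.442 < 21.101 ≤ a1+…+a5=25.834 → R5 fires; D=7 B=7 A=4 P=5 R=6
Draw 3: a1=7.350, a2=1.385, a3=1.404, a4=0.854, a5=9.765, a0=20.758; τ=−ln(0.7553)/20.758=0.014 → t=0.069; u2·a0=0.1106·20.758=2.296 ≤ a1=7.350 → R1 fires; D=6 B=6 A=4 P=5 R=7
Draw 4: a1=5.400, a2=1.385, a3=1.638, a4=0.732, a5=8.370, a0=17.525; τ=−ln(0.9975)/17.525=0.000 → t=0.069; u2·a0=0.0318·17.525=0.557 ≤ a1=5.400 → R1 fires; D=5 B=5 A=4 P=5 R=8
Draw 5: a1=3.750, a2=1.385, a3=1.872, a4=0.610, a5=6.975, a0=14.592; τ=−ln(0.8118)/14.592=0.014 → t=0.083; u2·a0=0.2143·14.592=3.127 ≤ a1=3.750 → R1 fires; D=4 B=4 A=4 P=5 R=9
Draw 6: a1=2.400, a2=1.385, a3=2.106, a4=0.488, a5=5.580, a0=11.959; τ=−ln(0.6261)/11.959=0.039 → t=0.122; u2·a0=0.1219·11.959=1.458 ≤ a1=2.400 → R1 fires; D=3 B=3 A=4 P=5 R=10
Draw 7: a1=1.350, a2=1.385, a3=2.340, a4=0.366, a5=4.185, a0=9.626; τ=−ln(0.0543)/9.626=0.303 → t=0.425; u2·a0=0.4645·9.626=4.471; a1+a2=2.735 < 4.471 ≤ a1+…+a3=5.075 → R3 fires; D=3 B=4 A=4 P=7 R=9
Draw 8: a1=1.800, a2=1.939, a3=2.106, a4=0.366, a5=5.859, a0=12.070; τ=−ln(0.3858)/12.070=0.079 → t=0.504; u2·a0=0.1618·12.070=1.953; a1=1.800 < 1.953 ≤ a1+a2=3.739 → R2 fires; D=5 B=4 A=4 P=6 R=9
Draw 9: a1=3.000, a2=1.662, a3=2.106, a4=0.610, a5=8.370, a0=15.748; τ=−ln(0.2186)/15.748=0.097 → t=0.601; u2·a0=0.5106·15.748=8.041; a1+…+a4=7.378 < 8.041 ≤ a1+…+a5=15.748 → R5 fires; D=4 B=4 A=5 P=5 R=9
Draw 10: a1=2.400, a2=1.385, a3=2.106, a4=0.488, a5=5.580, a0=11.959; τ=−ln(0.2694)/11.959=0.110 → t=0.710; u2·a0=0.1722·11.959=2.059 ≤ a1=2.400 → R1 fires; D=3 B=3 A=5 P=5 R=10
Draw 11: a1=1.350, a2=1.385, a3=2.340, a4=0.366, a5=4.185, a0=9.626; τ=−ln(0.3844)/9.626=0.099 → t=0.810 > T=0.72: stop.
D first becomes ≤ 4 when it reaches 4 at the event at t=0.083.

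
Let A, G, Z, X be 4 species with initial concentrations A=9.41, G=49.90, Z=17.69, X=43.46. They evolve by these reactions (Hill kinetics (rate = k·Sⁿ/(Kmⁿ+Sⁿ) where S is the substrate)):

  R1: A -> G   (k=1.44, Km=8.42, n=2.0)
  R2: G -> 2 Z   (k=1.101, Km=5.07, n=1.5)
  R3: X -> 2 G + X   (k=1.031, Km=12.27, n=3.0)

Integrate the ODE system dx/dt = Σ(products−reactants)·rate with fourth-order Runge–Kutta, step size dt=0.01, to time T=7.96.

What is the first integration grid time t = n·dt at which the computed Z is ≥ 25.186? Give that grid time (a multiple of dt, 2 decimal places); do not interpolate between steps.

RK4 with dt=0.01: 796 steps to T=7.96. Trajectory (selected grid times):
t=0.00: A=9.41 G=49.90 Z=17.69 X=43.46
t=0.88: A=8.73 G=51.42 Z=19.57 X=43.46
t=1.77: A=8.09 G=52.90 Z=21.47 X=43.46
t=2.65: A=7.51 G=54.32 Z=23.35 X=43.46
t=3.50: A=6.99 G=55.64 Z=25.17 X=43.46
t=3.51: A=6.98 G=55.66 Z=25.20 X=43.46
t=3.54: A=6.96 G=55.70 Z=25.26 X=43.46
t=4.42: A=6.47 G=57.03 Z=27.15 X=43.46
t=5.31: A=6.02 G=58.32 Z=29.06 X=43.46
t=6.19: A=5.61 G=59.56 Z=30.95 X=43.46
t=7.08: A=5.23 G=60.77 Z=32.86 X=43.46
t=7.96: A=4.90 G=61.94 Z=34.75 X=43.46
Z(3.50)=25.174 < 25.186 but Z(3.51)=25.196 ≥ 25.186, so the first grid time is t=3.51.

Threshold first reached at t = 3.51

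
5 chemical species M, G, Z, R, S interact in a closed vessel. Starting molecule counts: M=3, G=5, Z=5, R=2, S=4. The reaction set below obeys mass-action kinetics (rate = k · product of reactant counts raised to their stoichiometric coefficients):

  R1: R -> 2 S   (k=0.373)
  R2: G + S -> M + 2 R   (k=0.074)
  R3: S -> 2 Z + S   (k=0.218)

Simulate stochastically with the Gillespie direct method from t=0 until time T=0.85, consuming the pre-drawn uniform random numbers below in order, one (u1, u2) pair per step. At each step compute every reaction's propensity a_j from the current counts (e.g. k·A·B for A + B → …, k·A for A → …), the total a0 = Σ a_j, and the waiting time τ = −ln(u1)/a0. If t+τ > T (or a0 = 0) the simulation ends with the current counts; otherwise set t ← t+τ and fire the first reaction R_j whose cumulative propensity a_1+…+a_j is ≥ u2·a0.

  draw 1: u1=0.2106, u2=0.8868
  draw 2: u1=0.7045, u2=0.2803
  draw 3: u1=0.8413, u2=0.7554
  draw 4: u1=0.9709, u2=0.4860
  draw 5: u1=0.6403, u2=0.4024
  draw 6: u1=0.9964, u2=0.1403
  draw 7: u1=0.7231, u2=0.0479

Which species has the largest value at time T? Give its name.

t=0.000: M=3 G=5 Z=5 R=2 S=4
Draw 1: a1=0.746, a2=1.480, a3=0.872, a0=3.098; τ=−ln(0.2106)/3.098=0.503 → t=0.503; u2·a0=0.8868·3.098=2.747; a1+a2=2.226 < 2.747 ≤ a1+…+a3=3.098 → R3 fires; M=3 G=5 Z=7 R=2 S=4
Draw 2: a1=0.746, a2=1.480, a3=0.872, a0=3.098; τ=−ln(0.7045)/3.098=0.113 → t=0.616; u2·a0=0.2803·3.098=0.868; a1=0.746 < 0.868 ≤ a1+a2=2.226 → R2 fires; M=4 G=4 Z=7 R=4 S=3
Draw 3: a1=1.492, a2=0.888, a3=0.654, a0=3.034; τ=−ln(0.8413)/3.034=0.057 → t=0.673; u2·a0=0.7554·3.034=2.292; a1=1.492 < 2.292 ≤ a1+a2=2.380 → R2 fires; M=5 G=3 Z=7 R=6 S=2
Draw 4: a1=2.238, a2=0.444, a3=0.436, a0=3.118; τ=−ln(0.9709)/3.118=0.009 → t=0.682; u2·a0=0.4860·3.118=1.515 ≤ a1=2.238 → R1 fires; M=5 G=3 Z=7 R=5 S=4
Draw 5: a1=1.865, a2=0.888, a3=0.872, a0=3.625; τ=−ln(0.6403)/3.625=0.123 → t=0.805; u2·a0=0.4024·3.625=1.459 ≤ a1=1.865 → R1 fires; M=5 G=3 Z=7 R=4 S=6
Draw 6: a1=1.492, a2=1.332, a3=1.308, a0=4.132; τ=−ln(0.9964)/4.132=0.001 → t=0.806; u2·a0=0.1403·4.132=0.580 ≤ a1=1.492 → R1 fires; M=5 G=3 Z=7 R=3 S=8
Draw 7: a1=1.119, a2=1.776, a3=1.744, a0=4.639; τ=−ln(0.7231)/4.639=0.070 → t=0.876 > T=0.85: stop.
At T=0.85: M=5 G=3 Z=7 R=3 S=8; the largest is S.

Dominant species at T: S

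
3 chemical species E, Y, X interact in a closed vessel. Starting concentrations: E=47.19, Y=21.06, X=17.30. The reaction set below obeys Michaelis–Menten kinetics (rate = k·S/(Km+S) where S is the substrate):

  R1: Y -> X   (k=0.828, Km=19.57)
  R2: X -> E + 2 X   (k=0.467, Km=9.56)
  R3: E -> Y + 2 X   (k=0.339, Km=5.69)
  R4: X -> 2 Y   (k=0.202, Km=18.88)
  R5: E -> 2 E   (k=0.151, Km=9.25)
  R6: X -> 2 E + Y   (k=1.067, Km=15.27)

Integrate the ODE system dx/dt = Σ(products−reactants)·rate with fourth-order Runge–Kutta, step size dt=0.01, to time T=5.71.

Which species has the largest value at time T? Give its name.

Dominant species at T: E

RK4 with dt=0.01: 571 steps to T=5.71. Trajectory (selected grid times):
t=0.00: E=47.19 Y=21.06 X=17.30
t=0.63: E=47.99 Y=21.46 X=17.72
t=1.27: E=48.81 Y=21.87 X=18.15
t=1.90: E=49.62 Y=22.28 X=18.58
t=2.54: E=50.46 Y=22.70 X=19.01
t=3.17: E=51.30 Y=23.11 X=19.43
t=3.81: E=52.15 Y=23.53 X=19.86
t=4.44: E=53.00 Y=23.95 X=20.28
t=5.08: E=53.88 Y=24.38 X=20.71
t=5.71: E=54.74 Y=24.81 X=21.14
At T=5.71: E=54.74 Y=24.81 X=21.14; the largest is E.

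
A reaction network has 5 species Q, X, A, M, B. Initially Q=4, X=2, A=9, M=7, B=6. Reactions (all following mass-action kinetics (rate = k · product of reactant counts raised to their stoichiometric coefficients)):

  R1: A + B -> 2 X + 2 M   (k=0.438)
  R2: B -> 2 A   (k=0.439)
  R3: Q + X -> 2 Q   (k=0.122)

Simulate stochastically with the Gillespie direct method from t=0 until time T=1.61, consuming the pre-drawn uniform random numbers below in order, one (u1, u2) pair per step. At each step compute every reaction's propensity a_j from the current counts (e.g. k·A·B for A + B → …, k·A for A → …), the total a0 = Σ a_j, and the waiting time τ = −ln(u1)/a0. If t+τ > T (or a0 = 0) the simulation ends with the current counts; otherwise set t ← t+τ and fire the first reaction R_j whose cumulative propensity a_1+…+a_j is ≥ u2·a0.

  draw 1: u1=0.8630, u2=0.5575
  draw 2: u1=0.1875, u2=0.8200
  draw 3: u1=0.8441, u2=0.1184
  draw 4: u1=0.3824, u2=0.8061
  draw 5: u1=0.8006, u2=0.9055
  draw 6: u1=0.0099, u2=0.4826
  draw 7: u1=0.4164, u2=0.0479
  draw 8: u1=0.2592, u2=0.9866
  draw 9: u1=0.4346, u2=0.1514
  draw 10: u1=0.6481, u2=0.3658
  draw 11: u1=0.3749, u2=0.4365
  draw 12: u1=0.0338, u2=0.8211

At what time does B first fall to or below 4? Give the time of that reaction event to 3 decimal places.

t=0.000: Q=4 X=2 A=9 M=7 B=6
Draw 1: a1=23.652, a2=2.634, a3=0.976, a0=27.262; τ=−ln(0.8630)/27.262=0.005 → t=0.005; u2·a0=0.5575·27.262=15.199 ≤ a1=23.652 → R1 fires; Q=4 X=4 A=8 M=9 B=5
Draw 2: a1=17.520, a2=2.195, a3=1.952, a0=21.667; τ=−ln(0.1875)/21.667=0.077 → t=0.083; u2·a0=0.8200·21.667=17.767; a1=17.520 < 17.767 ≤ a1+a2=19.715 → R2 fires; Q=4 X=4 A=10 M=9 B=4
Draw 3: a1=17.520, a2=1.756, a3=1.952, a0=21.228; τ=−ln(0.8441)/21.228=0.008 → t=0.091; u2·a0=0.1184·21.228=2.513 ≤ a1=17.520 → R1 fires; Q=4 X=6 A=9 M=11 B=3
Draw 4: a1=11.826, a2=1.317, a3=2.928, a0=16.071; τ=−ln(0.3824)/16.071=0.060 → t=0.150; u2·a0=0.8061·16.071=12.955; a1=11.826 < 12.955 ≤ a1+a2=13.143 → R2 fires; Q=4 X=6 A=11 M=11 B=2
Draw 5: a1=9.636, a2=0.878, a3=2.928, a0=13.442; τ=−ln(0.8006)/13.442=0.017 → t=0.167; u2·a0=0.9055·13.442=12.172; a1+a2=10.514 < 12.172 ≤ a1+…+a3=13.442 → R3 fires; Q=5 X=5 A=11 M=11 B=2
Draw 6: a1=9.636, a2=0.878, a3=3.050, a0=13.564; τ=−ln(0.0099)/13.564=0.340 → t=0.507; u2·a0=0.4826·13.564=6.546 ≤ a1=9.636 → R1 fires; Q=5 X=7 A=10 M=13 B=1
Draw 7: a1=4.380, a2=0.439, a3=4.270, a0=9.089; τ=−ln(0.4164)/9.089=0.096 → t=0.604; u2·a0=0.0479·9.089=0.435 ≤ a1=4.380 → R1 fires; Q=5 X=9 A=9 M=15 B=0
Draw 8: a1=0.000, a2=0.000, a3=5.490, a0=5.490; τ=−ln(0.2592)/5.490=0.246 → t=0.850; u2·a0=0.9866·5.490=5.416; a1+a2=0.000 < 5.416 ≤ a1+…+a3=5.490 → R3 fires; Q=6 X=8 A=9 M=15 B=0
Draw 9: a1=0.000, a2=0.000, a3=5.856, a0=5.856; τ=−ln(0.4346)/5.856=0.142 → t=0.992; u2·a0=0.1514·5.856=0.887; a1+a2=0.000 < 0.887 ≤ a1+…+a3=5.856 → R3 fires; Q=7 X=7 A=9 M=15 B=0
Draw 10: a1=0.000, a2=0.000, a3=5.978, a0=5.978; τ=−ln(0.6481)/5.978=0.073 → t=1.064; u2·a0=0.3658·5.978=2.187; a1+a2=0.000 < 2.187 ≤ a1+…+a3=5.978 → R3 fires; Q=8 X=6 A=9 M=15 B=0
Draw 11: a1=0.000, a2=0.000, a3=5.856, a0=5.856; τ=−ln(0.3749)/5.856=0.168 → t=1.232; u2·a0=0.4365·5.856=2.556; a1+a2=0.000 < 2.556 ≤ a1+…+a3=5.856 → R3 fires; Q=9 X=5 A=9 M=15 B=0
Draw 12: a1=0.000, a2=0.000, a3=5.490, a0=5.490; τ=−ln(0.0338)/5.490=0.617 → t=1.849 > T=1.61: stop.
B first becomes ≤ 4 when it reaches 4 at the event at t=0.083.

Threshold first reached at t = 0.083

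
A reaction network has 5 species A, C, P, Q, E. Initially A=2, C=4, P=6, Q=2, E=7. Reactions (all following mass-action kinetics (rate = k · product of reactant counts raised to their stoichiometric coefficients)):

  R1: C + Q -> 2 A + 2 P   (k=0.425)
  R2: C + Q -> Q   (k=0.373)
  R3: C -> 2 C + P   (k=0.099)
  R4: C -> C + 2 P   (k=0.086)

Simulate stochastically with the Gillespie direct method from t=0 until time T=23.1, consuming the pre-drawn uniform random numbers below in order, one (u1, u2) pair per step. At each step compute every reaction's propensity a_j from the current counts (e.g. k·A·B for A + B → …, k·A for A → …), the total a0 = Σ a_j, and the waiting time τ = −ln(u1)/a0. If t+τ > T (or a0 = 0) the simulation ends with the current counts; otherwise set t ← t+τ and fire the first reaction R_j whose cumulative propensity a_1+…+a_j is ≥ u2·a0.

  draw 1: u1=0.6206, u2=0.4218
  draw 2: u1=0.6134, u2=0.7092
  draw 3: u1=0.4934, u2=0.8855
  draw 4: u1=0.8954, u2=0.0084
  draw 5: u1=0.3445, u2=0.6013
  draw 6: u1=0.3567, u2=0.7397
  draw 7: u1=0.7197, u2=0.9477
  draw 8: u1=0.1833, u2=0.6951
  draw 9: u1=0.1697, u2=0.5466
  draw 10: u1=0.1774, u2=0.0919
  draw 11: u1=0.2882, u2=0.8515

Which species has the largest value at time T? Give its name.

t=0.000: A=2 C=4 P=6 Q=2 E=7
Draw 1: a1=3.400, a2=2.984, a3=0.396, a4=0.344, a0=7.124; τ=−ln(0.6206)/7.124=0.067 → t=0.067; u2·a0=0.4218·7.124=3.005 ≤ a1=3.400 → R1 fires; A=4 C=3 P=8 Q=1 E=7
Draw 2: a1=1.275, a2=1.119, a3=0.297, a4=0.258, a0=2.949; τ=−ln(0.6134)/2.949=0.166 → t=0.233; u2·a0=0.7092·2.949=2.091; a1=1.275 < 2.091 ≤ a1+a2=2.394 → R2 fires; A=4 C=2 P=8 Q=1 E=7
Draw 3: a1=0.850, a2=0.746, a3=0.198, a4=0.172, a0=1.966; τ=−ln(0.4934)/1.966=0.359 → t=0.592; u2·a0=0.8855·1.966=1.741; a1+a2=1.596 < 1.741 ≤ a1+…+a3=1.794 → R3 fires; A=4 C=3 P=9 Q=1 E=7
Draw 4: a1=1.275, a2=1.119, a3=0.297, a4=0.258, a0=2.949; τ=−ln(0.8954)/2.949=0.037 → t=0.629; u2·a0=0.0084·2.949=0.025 ≤ a1=1.275 → R1 fires; A=6 C=2 P=11 Q=0 E=7
Draw 5: a1=0.000, a2=0.000, a3=0.198, a4=0.172, a0=0.370; τ=−ln(0.3445)/0.370=2.880 → t=3.510; u2·a0=0.6013·0.370=0.222; a1+…+a3=0.198 < 0.222 ≤ a1+…+a4=0.370 → R4 fires; A=6 C=2 P=13 Q=0 E=7
Draw 6: a1=0.000, a2=0.000, a3=0.198, a4=0.172, a0=0.370; τ=−ln(0.3567)/0.370=2.786 → t=6.296; u2·a0=0.7397·0.370=0.274; a1+…+a3=0.198 < 0.274 ≤ a1+…+a4=0.370 → R4 fires; A=6 C=2 P=15 Q=0 E=7
Draw 7: a1=0.000, a2=0.000, a3=0.198, a4=0.172, a0=0.370; τ=−ln(0.7197)/0.370=0.889 → t=7.185; u2·a0=0.9477·0.370=0.351; a1+…+a3=0.198 < 0.351 ≤ a1+…+a4=0.370 → R4 fires; A=6 C=2 P=17 Q=0 E=7
Draw 8: a1=0.000, a2=0.000, a3=0.198, a4=0.172, a0=0.370; τ=−ln(0.1833)/0.370=4.585 → t=11.770; u2·a0=0.6951·0.370=0.257; a1+…+a3=0.198 < 0.257 ≤ a1+…+a4=0.370 → R4 fires; A=6 C=2 P=19 Q=0 E=7
Draw 9: a1=0.000, a2=0.000, a3=0.198, a4=0.172, a0=0.370; τ=−ln(0.1697)/0.370=4.794 → t=16.564; u2·a0=0.5466·0.370=0.202; a1+…+a3=0.198 < 0.202 ≤ a1+…+a4=0.370 → R4 fires; A=6 C=2 P=21 Q=0 E=7
Draw 10: a1=0.000, a2=0.000, a3=0.198, a4=0.172, a0=0.370; τ=−ln(0.1774)/0.370=4.674 → t=21.238; u2·a0=0.0919·0.370=0.034; a1+a2=0.000 < 0.034 ≤ a1+…+a3=0.198 → R3 fires; A=6 C=3 P=22 Q=0 E=7
Draw 11: a1=0.000, a2=0.000, a3=0.297, a4=0.258, a0=0.555; τ=−ln(0.2882)/0.555=2.242 → t=23.480 > T=23.1: stop.
At T=23.1: A=6 C=3 P=22 Q=0 E=7; the largest is P.

Dominant species at T: P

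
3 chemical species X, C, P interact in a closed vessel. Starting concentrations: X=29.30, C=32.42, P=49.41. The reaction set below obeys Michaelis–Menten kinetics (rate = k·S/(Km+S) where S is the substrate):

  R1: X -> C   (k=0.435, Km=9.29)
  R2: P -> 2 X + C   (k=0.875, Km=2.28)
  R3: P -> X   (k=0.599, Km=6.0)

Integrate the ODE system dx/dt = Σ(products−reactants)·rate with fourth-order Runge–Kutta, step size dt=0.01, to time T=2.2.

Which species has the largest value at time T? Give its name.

Dominant species at T: P

RK4 with dt=0.01: 220 steps to T=2.2. Trajectory (selected grid times):
t=0.00: X=29.30 C=32.42 P=49.41
t=0.24: X=29.75 C=32.70 P=49.08
t=0.49: X=30.22 C=32.99 P=48.74
t=0.73: X=30.67 C=33.27 P=48.41
t=0.98: X=31.13 C=33.57 P=48.07
t=1.22: X=31.58 C=33.85 P=47.74
t=1.47: X=32.05 C=34.14 P=47.40
t=1.71: X=32.50 C=34.42 P=47.07
t=1.96: X=32.96 C=34.71 P=46.73
t=2.20: X=33.41 C=35.00 P=46.40
At T=2.2: X=33.41 C=35.00 P=46.40; the largest is P.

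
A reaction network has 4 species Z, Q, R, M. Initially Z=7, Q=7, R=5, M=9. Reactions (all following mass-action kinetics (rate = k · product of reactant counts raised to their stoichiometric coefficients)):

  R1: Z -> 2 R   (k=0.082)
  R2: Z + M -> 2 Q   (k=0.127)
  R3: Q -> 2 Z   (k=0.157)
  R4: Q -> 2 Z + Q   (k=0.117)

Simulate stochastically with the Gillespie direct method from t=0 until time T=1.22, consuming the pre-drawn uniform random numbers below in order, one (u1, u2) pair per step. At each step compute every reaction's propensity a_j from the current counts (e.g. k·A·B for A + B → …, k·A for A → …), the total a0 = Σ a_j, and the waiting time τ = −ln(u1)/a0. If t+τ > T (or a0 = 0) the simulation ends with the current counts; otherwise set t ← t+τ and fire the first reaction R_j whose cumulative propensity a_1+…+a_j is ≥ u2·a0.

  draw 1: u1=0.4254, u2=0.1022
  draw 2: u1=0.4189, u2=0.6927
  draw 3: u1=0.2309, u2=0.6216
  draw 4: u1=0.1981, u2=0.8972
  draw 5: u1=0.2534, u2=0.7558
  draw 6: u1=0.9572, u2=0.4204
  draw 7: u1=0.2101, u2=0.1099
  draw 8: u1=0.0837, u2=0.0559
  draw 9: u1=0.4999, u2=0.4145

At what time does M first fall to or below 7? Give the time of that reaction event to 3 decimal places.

t=0.000: Z=7 Q=7 R=5 M=9
Draw 1: a1=0.574, a2=8.001, a3=1.099, a4=0.819, a0=10.493; τ=−ln(0.4254)/10.493=0.081 → t=0.081; u2·a0=0.1022·10.493=1.072; a1=0.574 < 1.072 ≤ a1+a2=8.575 → R2 fires; Z=6 Q=9 R=5 M=8
Draw 2: a1=0.492, a2=6.096, a3=1.413, a4=1.053, a0=9.054; τ=−ln(0.4189)/9.054=0.096 → t=0.178; u2·a0=0.6927·9.054=6.272; a1=0.492 < 6.272 ≤ a1+a2=6.588 → R2 fires; Z=5 Q=11 R=5 M=7
Draw 3: a1=0.410, a2=4.445, a3=1.727, a4=1.287, a0=7.869; τ=−ln(0.2309)/7.869=0.186 → t=0.364; u2·a0=0.6216·7.869=4.891; a1+a2=4.855 < 4.891 ≤ a1+…+a3=6.582 → R3 fires; Z=7 Q=10 R=5 M=7
Draw 4: a1=0.574, a2=6.223, a3=1.570, a4=1.170, a0=9.537; τ=−ln(0.1981)/9.537=0.170 → t=0.534; u2·a0=0.8972·9.537=8.557; a1+…+a3=8.367 < 8.557 ≤ a1+…+a4=9.537 → R4 fires; Z=9 Q=10 R=5 M=7
Draw 5: a1=0.738, a2=8.001, a3=1.570, a4=1.170, a0=11.479; τ=−ln(0.2534)/11.479=0.120 → t=0.653; u2·a0=0.7558·11.479=8.676; a1=0.738 < 8.676 ≤ a1+a2=8.739 → R2 fires; Z=8 Q=12 R=5 M=6
Draw 6: a1=0.656, a2=6.096, a3=1.884, a4=1.404, a0=10.040; τ=−ln(0.9572)/10.040=0.004 → t=0.658; u2·a0=0.4204·10.040=4.221; a1=0.656 < 4.221 ≤ a1+a2=6.752 → R2 fires; Z=7 Q=14 R=5 M=5
Draw 7: a1=0.574, a2=4.445, a3=2.198, a4=1.638, a0=8.855; τ=−ln(0.2101)/8.855=0.176 → t=0.834; u2·a0=0.1099·8.855=0.973; a1=0.574 < 0.973 ≤ a1+a2=5.019 → R2 fires; Z=6 Q=16 R=5 M=4
Draw 8: a1=0.492, a2=3.048, a3=2.512, a4=1.872, a0=7.924; τ=−ln(0.0837)/7.924=0.313 → t=1.147; u2·a0=0.0559·7.924=0.443 ≤ a1=0.492 → R1 fires; Z=5 Q=16 R=7 M=4
Draw 9: a1=0.410, a2=2.540, a3=2.512, a4=1.872, a0=7.334; τ=−ln(0.4999)/7.334=0.095 → t=1.241 > T=1.22: stop.
M first becomes ≤ 7 when it reaches 7 at the event at t=0.178.

Threshold first reached at t = 0.178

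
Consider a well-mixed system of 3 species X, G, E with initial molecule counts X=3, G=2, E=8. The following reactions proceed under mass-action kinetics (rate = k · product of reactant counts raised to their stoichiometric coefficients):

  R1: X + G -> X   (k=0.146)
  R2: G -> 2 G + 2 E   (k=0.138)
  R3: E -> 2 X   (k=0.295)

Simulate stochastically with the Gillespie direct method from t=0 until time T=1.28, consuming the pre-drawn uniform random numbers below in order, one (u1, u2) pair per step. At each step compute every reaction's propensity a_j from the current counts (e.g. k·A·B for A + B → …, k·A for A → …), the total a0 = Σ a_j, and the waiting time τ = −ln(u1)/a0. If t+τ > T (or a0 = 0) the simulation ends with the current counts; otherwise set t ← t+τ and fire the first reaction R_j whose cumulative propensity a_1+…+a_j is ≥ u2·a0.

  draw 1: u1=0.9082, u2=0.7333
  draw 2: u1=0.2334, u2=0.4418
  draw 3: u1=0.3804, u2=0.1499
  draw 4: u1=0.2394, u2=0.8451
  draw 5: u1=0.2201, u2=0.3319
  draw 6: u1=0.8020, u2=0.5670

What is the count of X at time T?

t=0.000: X=3 G=2 E=8
Draw 1: a1=0.876, a2=0.276, a3=2.360, a0=3.512; τ=−ln(0.9082)/3.512=0.027 → t=0.027; u2·a0=0.7333·3.512=2.575; a1+a2=1.152 < 2.575 ≤ a1+…+a3=3.512 → R3 fires; X=5 G=2 E=7
Draw 2: a1=1.460, a2=0.276, a3=2.065, a0=3.801; τ=−ln(0.2334)/3.801=0.383 → t=0.410; u2·a0=0.4418·3.801=1.679; a1=1.460 < 1.679 ≤ a1+a2=1.736 → R2 fires; X=5 G=3 E=9
Draw 3: a1=2.190, a2=0.414, a3=2.655, a0=5.259; τ=−ln(0.3804)/5.259=0.184 → t=0.594; u2·a0=0.1499·5.259=0.788 ≤ a1=2.190 → R1 fires; X=5 G=2 E=9
Draw 4: a1=1.460, a2=0.276, a3=2.655, a0=4.391; τ=−ln(0.2394)/4.391=0.326 → t=0.920; u2·a0=0.8451·4.391=3.711; a1+a2=1.736 < 3.711 ≤ a1+…+a3=4.391 → R3 fires; X=7 G=2 E=8
Draw 5: a1=2.044, a2=0.276, a3=2.360, a0=4.680; τ=−ln(0.2201)/4.680=0.323 → t=1.243; u2·a0=0.3319·4.680=1.553 ≤ a1=2.044 → R1 fires; X=7 G=1 E=8
Draw 6: a1=1.022, a2=0.138, a3=2.360, a0=3.520; τ=−ln(0.8020)/3.520=0.063 → t=1.306 > T=1.28: stop.
Read off X at T=1.28: 7

X at T = 7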